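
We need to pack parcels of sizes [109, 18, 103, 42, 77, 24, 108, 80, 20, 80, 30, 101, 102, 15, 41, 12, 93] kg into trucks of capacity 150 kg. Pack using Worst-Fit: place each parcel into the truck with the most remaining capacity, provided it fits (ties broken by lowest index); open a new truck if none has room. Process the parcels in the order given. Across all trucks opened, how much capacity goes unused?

109 kg → truck 1 (remaining 41 kg)
18 kg → truck 1 (remaining 23 kg)
103 kg → truck 2 (remaining 47 kg)
42 kg → truck 2 (remaining 5 kg)
77 kg → truck 3 (remaining 73 kg)
24 kg → truck 3 (remaining 49 kg)
108 kg → truck 4 (remaining 42 kg)
80 kg → truck 5 (remaining 70 kg)
20 kg → truck 5 (remaining 50 kg)
80 kg → truck 6 (remaining 70 kg)
30 kg → truck 6 (remaining 40 kg)
101 kg → truck 7 (remaining 49 kg)
102 kg → truck 8 (remaining 48 kg)
15 kg → truck 5 (remaining 35 kg)
41 kg → truck 3 (remaining 8 kg)
12 kg → truck 7 (remaining 37 kg)
93 kg → truck 9 (remaining 57 kg)
9 trucks × 150 kg = 1350 kg; used 1055 kg; unused 295 kg.

295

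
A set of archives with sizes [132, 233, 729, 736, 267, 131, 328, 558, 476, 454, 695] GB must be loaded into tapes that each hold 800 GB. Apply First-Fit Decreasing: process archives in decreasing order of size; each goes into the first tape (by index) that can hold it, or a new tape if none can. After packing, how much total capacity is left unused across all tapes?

861

Sorted descending: 736, 729, 695, 558, 476, 454, 328, 267, 233, 132, 131.
tape 1: place 736 GB, 64 GB left
tape 2: place 729 GB, 71 GB left
tape 3: place 695 GB, 105 GB left
tape 4: place 558 GB, 242 GB left
tape 5: place 476 GB, 324 GB left
tape 6: place 454 GB, 346 GB left
tape 6: place 328 GB, 18 GB left
tape 5: place 267 GB, 57 GB left
tape 4: place 233 GB, 9 GB left
tape 7: place 132 GB, 668 GB left
tape 7: place 131 GB, 537 GB left
7 tapes × 800 GB = 5600 GB; used 4739 GB; unused 861 GB.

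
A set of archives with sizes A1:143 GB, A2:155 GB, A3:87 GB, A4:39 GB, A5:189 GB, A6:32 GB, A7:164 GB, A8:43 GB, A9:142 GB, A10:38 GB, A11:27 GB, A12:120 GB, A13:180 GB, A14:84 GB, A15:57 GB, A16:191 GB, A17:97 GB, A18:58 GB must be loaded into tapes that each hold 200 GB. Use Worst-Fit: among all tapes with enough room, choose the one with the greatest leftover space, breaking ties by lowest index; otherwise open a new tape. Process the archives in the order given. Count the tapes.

Put A1 (143 GB) in tape 1; 57 GB remain.
Put A2 (155 GB) in tape 2; 45 GB remain.
Put A3 (87 GB) in tape 3; 113 GB remain.
Put A4 (39 GB) in tape 3; 74 GB remain.
Put A5 (189 GB) in tape 4; 11 GB remain.
Put A6 (32 GB) in tape 3; 42 GB remain.
Put A7 (164 GB) in tape 5; 36 GB remain.
Put A8 (43 GB) in tape 1; 14 GB remain.
Put A9 (142 GB) in tape 6; 58 GB remain.
Put A10 (38 GB) in tape 6; 20 GB remain.
Put A11 (27 GB) in tape 2; 18 GB remain.
Put A12 (120 GB) in tape 7; 80 GB remain.
Put A13 (180 GB) in tape 8; 20 GB remain.
Put A14 (84 GB) in tape 9; 116 GB remain.
Put A15 (57 GB) in tape 9; 59 GB remain.
Put A16 (191 GB) in tape 10; 9 GB remain.
Put A17 (97 GB) in tape 11; 103 GB remain.
Put A18 (58 GB) in tape 11; 45 GB remain.

11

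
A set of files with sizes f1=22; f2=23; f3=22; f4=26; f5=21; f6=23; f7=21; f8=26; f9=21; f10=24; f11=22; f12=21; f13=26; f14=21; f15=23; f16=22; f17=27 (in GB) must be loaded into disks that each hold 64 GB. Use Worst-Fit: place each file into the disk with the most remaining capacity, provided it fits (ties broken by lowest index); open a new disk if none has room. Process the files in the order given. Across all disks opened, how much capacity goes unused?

disk 1: place f1 (22 GB), 42 GB left
disk 1: place f2 (23 GB), 19 GB left
disk 2: place f3 (22 GB), 42 GB left
disk 2: place f4 (26 GB), 16 GB left
disk 3: place f5 (21 GB), 43 GB left
disk 3: place f6 (23 GB), 20 GB left
disk 4: place f7 (21 GB), 43 GB left
disk 4: place f8 (26 GB), 17 GB left
disk 5: place f9 (21 GB), 43 GB left
disk 5: place f10 (24 GB), 19 GB left
disk 6: place f11 (22 GB), 42 GB left
disk 6: place f12 (21 GB), 21 GB left
disk 7: place f13 (26 GB), 38 GB left
disk 7: place f14 (21 GB), 17 GB left
disk 8: place f15 (23 GB), 41 GB left
disk 8: place f16 (22 GB), 19 GB left
disk 9: place f17 (27 GB), 37 GB left
9 disks × 64 GB = 576 GB; used 391 GB; unused 185 GB.

185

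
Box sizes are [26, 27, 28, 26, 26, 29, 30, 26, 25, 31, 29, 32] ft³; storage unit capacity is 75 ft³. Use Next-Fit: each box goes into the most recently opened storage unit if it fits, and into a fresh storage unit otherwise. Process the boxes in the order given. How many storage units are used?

storage unit 1: place 26 ft³, 49 ft³ left
storage unit 1: place 27 ft³, 22 ft³ left
storage unit 2: place 28 ft³, 47 ft³ left
storage unit 2: place 26 ft³, 21 ft³ left
storage unit 3: place 26 ft³, 49 ft³ left
storage unit 3: place 29 ft³, 20 ft³ left
storage unit 4: place 30 ft³, 45 ft³ left
storage unit 4: place 26 ft³, 19 ft³ left
storage unit 5: place 25 ft³, 50 ft³ left
storage unit 5: place 31 ft³, 19 ft³ left
storage unit 6: place 29 ft³, 46 ft³ left
storage unit 6: place 32 ft³, 14 ft³ left
Final storage units: [26,27] [28,26] [26,29] [30,26] [25,31] [29,32].

6 storage units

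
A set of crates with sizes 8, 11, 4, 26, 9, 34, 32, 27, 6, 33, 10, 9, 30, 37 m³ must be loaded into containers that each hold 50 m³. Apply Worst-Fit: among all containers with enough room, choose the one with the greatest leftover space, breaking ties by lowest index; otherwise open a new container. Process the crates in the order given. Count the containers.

Put 8 m³ in container 1; 42 m³ remain.
Put 11 m³ in container 1; 31 m³ remain.
Put 4 m³ in container 1; 27 m³ remain.
Put 26 m³ in container 1; 1 m³ remain.
Put 9 m³ in container 2; 41 m³ remain.
Put 34 m³ in container 2; 7 m³ remain.
Put 32 m³ in container 3; 18 m³ remain.
Put 27 m³ in container 4; 23 m³ remain.
Put 6 m³ in container 4; 17 m³ remain.
Put 33 m³ in container 5; 17 m³ remain.
Put 10 m³ in container 3; 8 m³ remain.
Put 9 m³ in container 4; 8 m³ remain.
Put 30 m³ in container 6; 20 m³ remain.
Put 37 m³ in container 7; 13 m³ remain.

7 containers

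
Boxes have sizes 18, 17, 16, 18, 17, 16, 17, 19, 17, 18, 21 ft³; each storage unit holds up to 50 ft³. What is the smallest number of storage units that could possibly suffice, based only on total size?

Total size = 18 + 17 + 16 + 18 + 17 + 16 + 17 + 19 + 17 + 18 + 21 = 194 ft³.
⌈194 / 50⌉ = 4.

4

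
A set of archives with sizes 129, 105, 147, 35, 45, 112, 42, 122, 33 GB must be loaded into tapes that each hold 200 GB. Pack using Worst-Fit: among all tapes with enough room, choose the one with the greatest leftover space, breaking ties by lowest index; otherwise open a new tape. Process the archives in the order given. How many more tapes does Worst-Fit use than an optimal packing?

0

Worst-Fit: [129,45] [105,35] [147] [112,42] [122,33] → 5 tapes.
5 archives exceed 100 GB (half the capacity), and no two of those can share a tape, so at least 5 tapes are needed.
So 5 is already optimal.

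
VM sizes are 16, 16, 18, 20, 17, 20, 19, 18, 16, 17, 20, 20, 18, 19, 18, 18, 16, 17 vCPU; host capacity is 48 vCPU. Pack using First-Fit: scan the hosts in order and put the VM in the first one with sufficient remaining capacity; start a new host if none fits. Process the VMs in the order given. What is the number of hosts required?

host 1: place 16 vCPU, 32 vCPU left
host 1: place 16 vCPU, 16 vCPU left
host 2: place 18 vCPU, 30 vCPU left
host 2: place 20 vCPU, 10 vCPU left
host 3: place 17 vCPU, 31 vCPU left
host 3: place 20 vCPU, 11 vCPU left
host 4: place 19 vCPU, 29 vCPU left
host 4: place 18 vCPU, 11 vCPU left
host 1: place 16 vCPU, 0 vCPU left
host 5: place 17 vCPU, 31 vCPU left
host 5: place 20 vCPU, 11 vCPU left
host 6: place 20 vCPU, 28 vCPU left
host 6: place 18 vCPU, 10 vCPU left
host 7: place 19 vCPU, 29 vCPU left
host 7: place 18 vCPU, 11 vCPU left
host 8: place 18 vCPU, 30 vCPU left
host 8: place 16 vCPU, 14 vCPU left
host 9: place 17 vCPU, 31 vCPU left
Final hosts: [16,16,16] [18,20] [17,20] [19,18] [17,20] [20,18] [19,18] [18,16] [17].

9 hosts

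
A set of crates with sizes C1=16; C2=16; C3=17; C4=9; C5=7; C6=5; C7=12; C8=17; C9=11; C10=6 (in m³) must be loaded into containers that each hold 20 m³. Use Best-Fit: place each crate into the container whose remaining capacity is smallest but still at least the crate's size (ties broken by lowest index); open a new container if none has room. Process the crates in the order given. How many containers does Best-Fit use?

C1 (16 m³) → container 1 (remaining 4 m³)
C2 (16 m³) → container 2 (remaining 4 m³)
C3 (17 m³) → container 3 (remaining 3 m³)
C4 (9 m³) → container 4 (remaining 11 m³)
C5 (7 m³) → container 4 (remaining 4 m³)
C6 (5 m³) → container 5 (remaining 15 m³)
C7 (12 m³) → container 5 (remaining 3 m³)
C8 (17 m³) → container 6 (remaining 3 m³)
C9 (11 m³) → container 7 (remaining 9 m³)
C10 (6 m³) → container 7 (remaining 3 m³)

7 containers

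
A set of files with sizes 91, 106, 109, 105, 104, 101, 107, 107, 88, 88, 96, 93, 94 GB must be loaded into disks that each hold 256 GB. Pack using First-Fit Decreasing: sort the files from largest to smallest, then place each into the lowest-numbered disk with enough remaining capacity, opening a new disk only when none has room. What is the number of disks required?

Sorted descending: 109, 107, 107, 106, 105, 104, 101, 96, 94, 93, 91, 88, 88.
disk 1: place 109 GB, 147 GB left
disk 1: place 107 GB, 40 GB left
disk 2: place 107 GB, 149 GB left
disk 2: place 106 GB, 43 GB left
disk 3: place 105 GB, 151 GB left
disk 3: place 104 GB, 47 GB left
disk 4: place 101 GB, 155 GB left
disk 4: place 96 GB, 59 GB left
disk 5: place 94 GB, 162 GB left
disk 5: place 93 GB, 69 GB left
disk 6: place 91 GB, 165 GB left
disk 6: place 88 GB, 77 GB left
disk 7: place 88 GB, 168 GB left
Final disks: [109,107] [107,106] [105,104] [101,96] [94,93] [91,88] [88].

7 disks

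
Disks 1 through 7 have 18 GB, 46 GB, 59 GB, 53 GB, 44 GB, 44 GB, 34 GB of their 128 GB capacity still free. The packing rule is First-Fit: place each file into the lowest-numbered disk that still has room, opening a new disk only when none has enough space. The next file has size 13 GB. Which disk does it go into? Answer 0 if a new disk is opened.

Disks with room: disk 1 (18 GB), disk 2 (46 GB), disk 3 (59 GB), disk 4 (53 GB), disk 5 (44 GB), disk 6 (44 GB), disk 7 (34 GB).
The first with room is disk 1.

1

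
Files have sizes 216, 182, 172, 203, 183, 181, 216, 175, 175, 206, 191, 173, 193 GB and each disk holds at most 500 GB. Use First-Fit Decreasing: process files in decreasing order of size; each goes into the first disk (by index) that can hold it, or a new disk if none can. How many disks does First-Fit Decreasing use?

Sorted descending: 216, 216, 206, 203, 193, 191, 183, 182, 181, 175, 175, 173, 172.
disk 1: place 216 GB, 284 GB left
disk 1: place 216 GB, 68 GB left
disk 2: place 206 GB, 294 GB left
disk 2: place 203 GB, 91 GB left
disk 3: place 193 GB, 307 GB left
disk 3: place 191 GB, 116 GB left
disk 4: place 183 GB, 317 GB left
disk 4: place 182 GB, 135 GB left
disk 5: place 181 GB, 319 GB left
disk 5: place 175 GB, 144 GB left
disk 6: place 175 GB, 325 GB left
disk 6: place 173 GB, 152 GB left
disk 7: place 172 GB, 328 GB left

7 disks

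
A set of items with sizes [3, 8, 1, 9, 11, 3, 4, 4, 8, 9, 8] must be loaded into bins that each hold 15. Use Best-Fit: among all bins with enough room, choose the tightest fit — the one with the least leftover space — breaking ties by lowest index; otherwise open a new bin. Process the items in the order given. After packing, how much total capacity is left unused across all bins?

3 → bin 1 (remaining 12)
8 → bin 1 (remaining 4)
1 → bin 1 (remaining 3)
9 → bin 2 (remaining 6)
11 → bin 3 (remaining 4)
3 → bin 1 (remaining 0)
4 → bin 3 (remaining 0)
4 → bin 2 (remaining 2)
8 → bin 4 (remaining 7)
9 → bin 5 (remaining 6)
8 → bin 6 (remaining 7)
6 bins × 15 = 90; used 68; unused 22.

22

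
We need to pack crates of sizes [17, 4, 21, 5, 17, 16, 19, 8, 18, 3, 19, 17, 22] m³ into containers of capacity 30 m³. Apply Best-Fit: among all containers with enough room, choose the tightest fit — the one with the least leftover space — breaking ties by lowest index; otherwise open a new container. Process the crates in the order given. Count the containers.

17 m³ → container 1 (remaining 13 m³)
4 m³ → container 1 (remaining 9 m³)
21 m³ → container 2 (remaining 9 m³)
5 m³ → container 1 (remaining 4 m³)
17 m³ → container 3 (remaining 13 m³)
16 m³ → container 4 (remaining 14 m³)
19 m³ → container 5 (remaining 11 m³)
8 m³ → container 2 (remaining 1 m³)
18 m³ → container 6 (remaining 12 m³)
3 m³ → container 1 (remaining 1 m³)
19 m³ → container 7 (remaining 11 m³)
17 m³ → container 8 (remaining 13 m³)
22 m³ → container 9 (remaining 8 m³)
Final containers: [17,4,5,3] [21,8] [17] [16] [19] [18] [19] [17] [22].

9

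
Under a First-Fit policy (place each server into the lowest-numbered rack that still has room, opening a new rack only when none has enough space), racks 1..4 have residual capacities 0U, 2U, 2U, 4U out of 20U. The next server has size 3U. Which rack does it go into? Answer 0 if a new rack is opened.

4

Racks with room: rack 4 (4U).
The first with room is rack 4.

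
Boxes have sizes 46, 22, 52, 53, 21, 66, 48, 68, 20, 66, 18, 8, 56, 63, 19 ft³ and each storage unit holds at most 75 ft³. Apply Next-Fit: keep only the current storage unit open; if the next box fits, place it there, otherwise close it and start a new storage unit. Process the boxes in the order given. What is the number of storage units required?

12

Put 46 ft³ in storage unit 1; 29 ft³ remain.
Put 22 ft³ in storage unit 1; 7 ft³ remain.
Put 52 ft³ in storage unit 2; 23 ft³ remain.
Put 53 ft³ in storage unit 3; 22 ft³ remain.
Put 21 ft³ in storage unit 3; 1 ft³ remain.
Put 66 ft³ in storage unit 4; 9 ft³ remain.
Put 48 ft³ in storage unit 5; 27 ft³ remain.
Put 68 ft³ in storage unit 6; 7 ft³ remain.
Put 20 ft³ in storage unit 7; 55 ft³ remain.
Put 66 ft³ in storage unit 8; 9 ft³ remain.
Put 18 ft³ in storage unit 9; 57 ft³ remain.
Put 8 ft³ in storage unit 9; 49 ft³ remain.
Put 56 ft³ in storage unit 10; 19 ft³ remain.
Put 63 ft³ in storage unit 11; 12 ft³ remain.
Put 19 ft³ in storage unit 12; 56 ft³ remain.
Final storage units: [46,22] [52] [53,21] [66] [48] [68] [20] [66] [18,8] [56] [63] [19].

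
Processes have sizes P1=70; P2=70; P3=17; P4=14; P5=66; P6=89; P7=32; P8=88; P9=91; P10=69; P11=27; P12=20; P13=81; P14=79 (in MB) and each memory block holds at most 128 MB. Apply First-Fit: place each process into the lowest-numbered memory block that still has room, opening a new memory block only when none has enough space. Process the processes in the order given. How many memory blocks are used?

memory block 1: place P1 (70 MB), 58 MB left
memory block 2: place P2 (70 MB), 58 MB left
memory block 1: place P3 (17 MB), 41 MB left
memory block 1: place P4 (14 MB), 27 MB left
memory block 3: place P5 (66 MB), 62 MB left
memory block 4: place P6 (89 MB), 39 MB left
memory block 2: place P7 (32 MB), 26 MB left
memory block 5: place P8 (88 MB), 40 MB left
memory block 6: place P9 (91 MB), 37 MB left
memory block 7: place P10 (69 MB), 59 MB left
memory block 1: place P11 (27 MB), 0 MB left
memory block 2: place P12 (20 MB), 6 MB left
memory block 8: place P13 (81 MB), 47 MB left
memory block 9: place P14 (79 MB), 49 MB left

9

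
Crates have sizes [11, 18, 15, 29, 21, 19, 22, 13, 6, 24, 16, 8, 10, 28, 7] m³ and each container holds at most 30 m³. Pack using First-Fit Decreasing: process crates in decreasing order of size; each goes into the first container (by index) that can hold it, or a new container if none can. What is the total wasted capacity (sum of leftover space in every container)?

Sorted descending: 29, 28, 24, 22, 21, 19, 18, 16, 15, 13, 11, 10, 8, 7, 6.
29 m³ → container 1 (remaining 1 m³)
28 m³ → container 2 (remaining 2 m³)
24 m³ → container 3 (remaining 6 m³)
22 m³ → container 4 (remaining 8 m³)
21 m³ → container 5 (remaining 9 m³)
19 m³ → container 6 (remaining 11 m³)
18 m³ → container 7 (remaining 12 m³)
16 m³ → container 8 (remaining 14 m³)
15 m³ → container 9 (remaining 15 m³)
13 m³ → container 8 (remaining 1 m³)
11 m³ → container 6 (remaining 0 m³)
10 m³ → container 7 (remaining 2 m³)
8 m³ → container 4 (remaining 0 m³)
7 m³ → container 5 (remaining 2 m³)
6 m³ → container 3 (remaining 0 m³)
9 containers × 30 m³ = 270 m³; used 247 m³; unused 23 m³.

23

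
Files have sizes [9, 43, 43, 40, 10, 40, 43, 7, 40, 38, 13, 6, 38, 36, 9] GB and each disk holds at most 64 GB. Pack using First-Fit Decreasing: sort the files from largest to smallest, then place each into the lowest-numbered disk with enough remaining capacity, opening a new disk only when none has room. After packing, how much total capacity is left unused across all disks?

Sorted descending: 43, 43, 43, 40, 40, 40, 38, 38, 36, 13, 10, 9, 9, 7, 6.
Put 43 GB in disk 1; 21 GB remain.
Put 43 GB in disk 2; 21 GB remain.
Put 43 GB in disk 3; 21 GB remain.
Put 40 GB in disk 4; 24 GB remain.
Put 40 GB in disk 5; 24 GB remain.
Put 40 GB in disk 6; 24 GB remain.
Put 38 GB in disk 7; 26 GB remain.
Put 38 GB in disk 8; 26 GB remain.
Put 36 GB in disk 9; 28 GB remain.
Put 13 GB in disk 1; 8 GB remain.
Put 10 GB in disk 2; 11 GB remain.
Put 9 GB in disk 2; 2 GB remain.
Put 9 GB in disk 3; 12 GB remain.
Put 7 GB in disk 1; 1 GB remain.
Put 6 GB in disk 3; 6 GB remain.
9 disks × 64 GB = 576 GB; used 415 GB; unused 161 GB.

161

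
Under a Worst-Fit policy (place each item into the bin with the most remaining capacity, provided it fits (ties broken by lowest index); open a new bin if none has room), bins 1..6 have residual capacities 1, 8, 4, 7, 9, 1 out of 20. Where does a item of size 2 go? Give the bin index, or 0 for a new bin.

5

Bins with room: bin 2 (8), bin 3 (4), bin 4 (7), bin 5 (9).
Most room is bin 5 with 9 free.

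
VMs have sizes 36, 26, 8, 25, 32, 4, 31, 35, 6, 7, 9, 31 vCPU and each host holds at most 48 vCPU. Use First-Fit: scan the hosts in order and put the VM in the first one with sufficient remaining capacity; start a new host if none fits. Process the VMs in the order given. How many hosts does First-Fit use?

7

Put 36 vCPU in host 1; 12 vCPU remain.
Put 26 vCPU in host 2; 22 vCPU remain.
Put 8 vCPU in host 1; 4 vCPU remain.
Put 25 vCPU in host 3; 23 vCPU remain.
Put 32 vCPU in host 4; 16 vCPU remain.
Put 4 vCPU in host 1; 0 vCPU remain.
Put 31 vCPU in host 5; 17 vCPU remain.
Put 35 vCPU in host 6; 13 vCPU remain.
Put 6 vCPU in host 2; 16 vCPU remain.
Put 7 vCPU in host 2; 9 vCPU remain.
Put 9 vCPU in host 2; 0 vCPU remain.
Put 31 vCPU in host 7; 17 vCPU remain.
Final hosts: [36,8,4] [26,6,7,9] [25] [32] [31] [35] [31].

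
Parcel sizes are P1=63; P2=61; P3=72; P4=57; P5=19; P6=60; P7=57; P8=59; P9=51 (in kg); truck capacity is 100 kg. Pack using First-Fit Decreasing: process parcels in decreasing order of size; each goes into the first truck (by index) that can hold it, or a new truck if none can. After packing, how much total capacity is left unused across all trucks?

Sorted descending: 72, 63, 61, 60, 59, 57, 57, 51, 19.
72 kg → truck 1 (remaining 28 kg)
63 kg → truck 2 (remaining 37 kg)
61 kg → truck 3 (remaining 39 kg)
60 kg → truck 4 (remaining 40 kg)
59 kg → truck 5 (remaining 41 kg)
57 kg → truck 6 (remaining 43 kg)
57 kg → truck 7 (remaining 43 kg)
51 kg → truck 8 (remaining 49 kg)
19 kg → truck 1 (remaining 9 kg)
8 trucks × 100 kg = 800 kg; used 499 kg; unused 301 kg.

301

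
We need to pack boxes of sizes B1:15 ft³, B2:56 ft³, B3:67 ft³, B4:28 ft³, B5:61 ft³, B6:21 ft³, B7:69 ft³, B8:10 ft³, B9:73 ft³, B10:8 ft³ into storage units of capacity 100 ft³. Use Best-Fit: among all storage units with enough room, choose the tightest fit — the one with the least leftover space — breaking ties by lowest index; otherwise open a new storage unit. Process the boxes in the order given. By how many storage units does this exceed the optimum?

Best-Fit: [15,56,28] [67,21,10] [61] [69] [73,8] → 5 storage units.
Total size 408 ft³; any packing needs at least ⌈408/100⌉ = 5 storage units.
So 5 is already optimal.

0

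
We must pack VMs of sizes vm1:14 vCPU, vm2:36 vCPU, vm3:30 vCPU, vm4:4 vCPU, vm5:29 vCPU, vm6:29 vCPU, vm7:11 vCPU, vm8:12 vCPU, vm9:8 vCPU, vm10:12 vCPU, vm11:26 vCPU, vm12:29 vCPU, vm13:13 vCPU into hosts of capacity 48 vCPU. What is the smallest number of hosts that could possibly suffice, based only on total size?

6

Total size = 14 + 36 + 30 + 4 + 29 + 29 + 11 + 12 + 8 + 12 + 26 + 29 + 13 = 253 vCPU.
⌈253 / 48⌉ = 6.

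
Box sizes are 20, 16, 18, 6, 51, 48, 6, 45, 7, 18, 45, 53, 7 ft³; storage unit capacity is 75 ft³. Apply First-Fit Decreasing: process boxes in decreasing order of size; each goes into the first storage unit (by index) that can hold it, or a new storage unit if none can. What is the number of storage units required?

Sorted descending: 53, 51, 48, 45, 45, 20, 18, 18, 16, 7, 7, 6, 6.
storage unit 1: place 53 ft³, 22 ft³ left
storage unit 2: place 51 ft³, 24 ft³ left
storage unit 3: place 48 ft³, 27 ft³ left
storage unit 4: place 45 ft³, 30 ft³ left
storage unit 5: place 45 ft³, 30 ft³ left
storage unit 1: place 20 ft³, 2 ft³ left
storage unit 2: place 18 ft³, 6 ft³ left
storage unit 3: place 18 ft³, 9 ft³ left
storage unit 4: place 16 ft³, 14 ft³ left
storage unit 3: place 7 ft³, 2 ft³ left
storage unit 4: place 7 ft³, 7 ft³ left
storage unit 2: place 6 ft³, 0 ft³ left
storage unit 4: place 6 ft³, 1 ft³ left

5 storage units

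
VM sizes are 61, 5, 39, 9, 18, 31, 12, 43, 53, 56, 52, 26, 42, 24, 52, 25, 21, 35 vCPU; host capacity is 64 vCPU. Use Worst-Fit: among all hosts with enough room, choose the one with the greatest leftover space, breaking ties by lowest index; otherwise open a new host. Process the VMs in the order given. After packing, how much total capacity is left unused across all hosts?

host 1: place 61 vCPU, 3 vCPU left
host 2: place 5 vCPU, 59 vCPU left
host 2: place 39 vCPU, 20 vCPU left
host 2: place 9 vCPU, 11 vCPU left
host 3: place 18 vCPU, 46 vCPU left
host 3: place 31 vCPU, 15 vCPU left
host 3: place 12 vCPU, 3 vCPU left
host 4: place 43 vCPU, 21 vCPU left
host 5: place 53 vCPU, 11 vCPU left
host 6: place 56 vCPU, 8 vCPU left
host 7: place 52 vCPU, 12 vCPU left
host 8: place 26 vCPU, 38 vCPU left
host 9: place 42 vCPU, 22 vCPU left
host 8: place 24 vCPU, 14 vCPU left
host 10: place 52 vCPU, 12 vCPU left
host 11: place 25 vCPU, 39 vCPU left
host 11: place 21 vCPU, 18 vCPU left
host 12: place 35 vCPU, 29 vCPU left
12 hosts × 64 vCPU = 768 vCPU; used 604 vCPU; unused 164 vCPU.

164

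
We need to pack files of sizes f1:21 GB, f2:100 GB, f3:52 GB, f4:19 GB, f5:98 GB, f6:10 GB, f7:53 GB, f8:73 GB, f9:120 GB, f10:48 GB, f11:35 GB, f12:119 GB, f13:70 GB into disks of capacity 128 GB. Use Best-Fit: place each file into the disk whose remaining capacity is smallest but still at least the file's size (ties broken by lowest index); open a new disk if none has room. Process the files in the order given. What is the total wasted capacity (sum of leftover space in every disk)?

78

Put f1 (21 GB) in disk 1; 107 GB remain.
Put f2 (100 GB) in disk 1; 7 GB remain.
Put f3 (52 GB) in disk 2; 76 GB remain.
Put f4 (19 GB) in disk 2; 57 GB remain.
Put f5 (98 GB) in disk 3; 30 GB remain.
Put f6 (10 GB) in disk 3; 20 GB remain.
Put f7 (53 GB) in disk 2; 4 GB remain.
Put f8 (73 GB) in disk 4; 55 GB remain.
Put f9 (120 GB) in disk 5; 8 GB remain.
Put f10 (48 GB) in disk 4; 7 GB remain.
Put f11 (35 GB) in disk 6; 93 GB remain.
Put f12 (119 GB) in disk 7; 9 GB remain.
Put f13 (70 GB) in disk 6; 23 GB remain.
7 disks × 128 GB = 896 GB; used 818 GB; unused 78 GB.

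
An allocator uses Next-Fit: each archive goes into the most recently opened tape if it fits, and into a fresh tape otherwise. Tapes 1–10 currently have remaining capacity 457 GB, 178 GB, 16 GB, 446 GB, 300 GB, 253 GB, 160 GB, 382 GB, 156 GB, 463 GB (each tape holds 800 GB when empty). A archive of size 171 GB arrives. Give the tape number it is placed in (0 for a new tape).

10

Next-Fit only looks at tape 10, which has 463 GB free.
171 GB fits there.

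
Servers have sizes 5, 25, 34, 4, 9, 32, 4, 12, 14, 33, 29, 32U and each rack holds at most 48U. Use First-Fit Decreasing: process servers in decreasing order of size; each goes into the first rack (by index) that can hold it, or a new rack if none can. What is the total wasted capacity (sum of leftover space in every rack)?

55

Sorted descending: 34, 33, 32, 32, 29, 25, 14, 12, 9, 5, 4, 4.
Put 34U in rack 1; 14U remain.
Put 33U in rack 2; 15U remain.
Put 32U in rack 3; 16U remain.
Put 32U in rack 4; 16U remain.
Put 29U in rack 5; 19U remain.
Put 25U in rack 6; 23U remain.
Put 14U in rack 1; 0U remain.
Put 12U in rack 2; 3U remain.
Put 9U in rack 3; 7U remain.
Put 5U in rack 3; 2U remain.
Put 4U in rack 4; 12U remain.
Put 4U in rack 4; 8U remain.
6 racks × 48U = 288U; used 233U; unused 55U.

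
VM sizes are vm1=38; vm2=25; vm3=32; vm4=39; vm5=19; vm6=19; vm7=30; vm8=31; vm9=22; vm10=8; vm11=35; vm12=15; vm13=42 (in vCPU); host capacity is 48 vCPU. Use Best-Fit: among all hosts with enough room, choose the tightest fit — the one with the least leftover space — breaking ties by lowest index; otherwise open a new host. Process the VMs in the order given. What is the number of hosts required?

host 1: place vm1 (38 vCPU), 10 vCPU left
host 2: place vm2 (25 vCPU), 23 vCPU left
host 3: place vm3 (32 vCPU), 16 vCPU left
host 4: place vm4 (39 vCPU), 9 vCPU left
host 2: place vm5 (19 vCPU), 4 vCPU left
host 5: place vm6 (19 vCPU), 29 vCPU left
host 6: place vm7 (30 vCPU), 18 vCPU left
host 7: place vm8 (31 vCPU), 17 vCPU left
host 5: place vm9 (22 vCPU), 7 vCPU left
host 4: place vm10 (8 vCPU), 1 vCPU left
host 8: place vm11 (35 vCPU), 13 vCPU left
host 3: place vm12 (15 vCPU), 1 vCPU left
host 9: place vm13 (42 vCPU), 6 vCPU left

9 hosts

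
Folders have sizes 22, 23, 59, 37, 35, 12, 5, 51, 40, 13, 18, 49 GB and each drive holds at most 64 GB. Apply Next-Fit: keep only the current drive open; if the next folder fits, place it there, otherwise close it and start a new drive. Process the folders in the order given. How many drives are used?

8

Put 22 GB in drive 1; 42 GB remain.
Put 23 GB in drive 1; 19 GB remain.
Put 59 GB in drive 2; 5 GB remain.
Put 37 GB in drive 3; 27 GB remain.
Put 35 GB in drive 4; 29 GB remain.
Put 12 GB in drive 4; 17 GB remain.
Put 5 GB in drive 4; 12 GB remain.
Put 51 GB in drive 5; 13 GB remain.
Put 40 GB in drive 6; 24 GB remain.
Put 13 GB in drive 6; 11 GB remain.
Put 18 GB in drive 7; 46 GB remain.
Put 49 GB in drive 8; 15 GB remain.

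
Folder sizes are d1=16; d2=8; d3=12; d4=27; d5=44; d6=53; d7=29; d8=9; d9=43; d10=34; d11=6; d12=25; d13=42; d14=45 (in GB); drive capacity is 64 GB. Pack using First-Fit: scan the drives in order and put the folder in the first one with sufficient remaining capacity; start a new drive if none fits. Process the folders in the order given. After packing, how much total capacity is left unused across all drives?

d1 (16 GB) → drive 1 (remaining 48 GB)
d2 (8 GB) → drive 1 (remaining 40 GB)
d3 (12 GB) → drive 1 (remaining 28 GB)
d4 (27 GB) → drive 1 (remaining 1 GB)
d5 (44 GB) → drive 2 (remaining 20 GB)
d6 (53 GB) → drive 3 (remaining 11 GB)
d7 (29 GB) → drive 4 (remaining 35 GB)
d8 (9 GB) → drive 2 (remaining 11 GB)
d9 (43 GB) → drive 5 (remaining 21 GB)
d10 (34 GB) → drive 4 (remaining 1 GB)
d11 (6 GB) → drive 2 (remaining 5 GB)
d12 (25 GB) → drive 6 (remaining 39 GB)
d13 (42 GB) → drive 7 (remaining 22 GB)
d14 (45 GB) → drive 8 (remaining 19 GB)
8 drives × 64 GB = 512 GB; used 393 GB; unused 119 GB.

119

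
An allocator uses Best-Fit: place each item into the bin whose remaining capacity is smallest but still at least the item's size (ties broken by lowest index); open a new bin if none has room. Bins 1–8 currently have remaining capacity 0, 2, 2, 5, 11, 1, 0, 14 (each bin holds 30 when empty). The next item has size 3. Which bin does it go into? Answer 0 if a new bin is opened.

Bins with room: bin 4 (5), bin 5 (11), bin 8 (14).
Tightest fit is bin 4 with 5 free.

4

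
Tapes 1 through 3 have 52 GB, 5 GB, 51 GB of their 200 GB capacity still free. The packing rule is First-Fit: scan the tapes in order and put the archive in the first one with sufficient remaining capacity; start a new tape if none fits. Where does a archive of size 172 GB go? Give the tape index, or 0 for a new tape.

No tape has ≥ 172 GB free, so a new tape is opened.

0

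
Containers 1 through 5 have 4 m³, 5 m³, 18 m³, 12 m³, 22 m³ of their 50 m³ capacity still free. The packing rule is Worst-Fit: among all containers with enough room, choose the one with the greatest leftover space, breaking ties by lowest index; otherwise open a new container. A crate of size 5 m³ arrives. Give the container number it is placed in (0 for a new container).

Containers with room: container 2 (5 m³), container 3 (18 m³), container 4 (12 m³), container 5 (22 m³).
Most room is container 5 with 22 m³ free.

5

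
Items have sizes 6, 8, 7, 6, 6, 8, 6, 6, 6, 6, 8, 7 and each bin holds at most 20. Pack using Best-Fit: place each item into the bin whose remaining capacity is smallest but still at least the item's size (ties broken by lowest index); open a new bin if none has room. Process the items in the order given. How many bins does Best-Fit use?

5

Put 6 in bin 1; 14 remain.
Put 8 in bin 1; 6 remain.
Put 7 in bin 2; 13 remain.
Put 6 in bin 1; 0 remain.
Put 6 in bin 2; 7 remain.
Put 8 in bin 3; 12 remain.
Put 6 in bin 2; 1 remain.
Put 6 in bin 3; 6 remain.
Put 6 in bin 3; 0 remain.
Put 6 in bin 4; 14 remain.
Put 8 in bin 4; 6 remain.
Put 7 in bin 5; 13 remain.
Final bins: [6,8,6] [7,6,6] [8,6,6] [6,8] [7].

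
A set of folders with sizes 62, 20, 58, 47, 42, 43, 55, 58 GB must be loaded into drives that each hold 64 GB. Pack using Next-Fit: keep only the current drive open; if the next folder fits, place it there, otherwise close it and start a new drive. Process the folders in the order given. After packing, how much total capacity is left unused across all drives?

127

Put 62 GB in drive 1; 2 GB remain.
Put 20 GB in drive 2; 44 GB remain.
Put 58 GB in drive 3; 6 GB remain.
Put 47 GB in drive 4; 17 GB remain.
Put 42 GB in drive 5; 22 GB remain.
Put 43 GB in drive 6; 21 GB remain.
Put 55 GB in drive 7; 9 GB remain.
Put 58 GB in drive 8; 6 GB remain.
8 drives × 64 GB = 512 GB; used 385 GB; unused 127 GB.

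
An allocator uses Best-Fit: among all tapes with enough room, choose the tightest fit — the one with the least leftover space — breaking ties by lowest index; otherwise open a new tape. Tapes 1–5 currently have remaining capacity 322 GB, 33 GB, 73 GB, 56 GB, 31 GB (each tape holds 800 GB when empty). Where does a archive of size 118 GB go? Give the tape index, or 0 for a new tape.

1

Tapes with room: tape 1 (322 GB).
Tightest fit is tape 1 with 322 GB free.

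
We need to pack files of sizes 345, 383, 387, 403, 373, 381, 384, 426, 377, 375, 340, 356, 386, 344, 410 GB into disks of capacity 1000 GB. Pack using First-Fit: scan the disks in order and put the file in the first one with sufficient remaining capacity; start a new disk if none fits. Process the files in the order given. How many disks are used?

345 GB → disk 1 (remaining 655 GB)
383 GB → disk 1 (remaining 272 GB)
387 GB → disk 2 (remaining 613 GB)
403 GB → disk 2 (remaining 210 GB)
373 GB → disk 3 (remaining 627 GB)
381 GB → disk 3 (remaining 246 GB)
384 GB → disk 4 (remaining 616 GB)
426 GB → disk 4 (remaining 190 GB)
377 GB → disk 5 (remaining 623 GB)
375 GB → disk 5 (remaining 248 GB)
340 GB → disk 6 (remaining 660 GB)
356 GB → disk 6 (remaining 304 GB)
386 GB → disk 7 (remaining 614 GB)
344 GB → disk 7 (remaining 270 GB)
410 GB → disk 8 (remaining 590 GB)
Final disks: [345,383] [387,403] [373,381] [384,426] [377,375] [340,356] [386,344] [410].

8 disks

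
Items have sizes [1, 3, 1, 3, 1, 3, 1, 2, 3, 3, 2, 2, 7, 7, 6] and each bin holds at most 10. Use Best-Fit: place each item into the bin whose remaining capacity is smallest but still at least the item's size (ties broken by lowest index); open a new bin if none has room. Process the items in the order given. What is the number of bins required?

6

Put 1 in bin 1; 9 remain.
Put 3 in bin 1; 6 remain.
Put 1 in bin 1; 5 remain.
Put 3 in bin 1; 2 remain.
Put 1 in bin 1; 1 remain.
Put 3 in bin 2; 7 remain.
Put 1 in bin 1; 0 remain.
Put 2 in bin 2; 5 remain.
Put 3 in bin 2; 2 remain.
Put 3 in bin 3; 7 remain.
Put 2 in bin 2; 0 remain.
Put 2 in bin 3; 5 remain.
Put 7 in bin 4; 3 remain.
Put 7 in bin 5; 3 remain.
Put 6 in bin 6; 4 remain.
Final bins: [1,3,1,3,1,1] [3,2,3,2] [3,2] [7] [7] [6].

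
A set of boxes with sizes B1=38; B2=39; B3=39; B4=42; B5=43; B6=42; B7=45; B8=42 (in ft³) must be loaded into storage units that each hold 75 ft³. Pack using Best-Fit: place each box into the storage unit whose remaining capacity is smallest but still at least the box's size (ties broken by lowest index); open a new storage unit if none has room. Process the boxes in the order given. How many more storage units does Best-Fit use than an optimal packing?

Best-Fit: [38] [39] [39] [42] [43] [42] [45] [42] → 8 storage units.
8 boxes exceed 37.5 ft³ (half the capacity), and no two of those can share a storage unit, so at least 8 storage units are needed.
So 8 is already optimal.

0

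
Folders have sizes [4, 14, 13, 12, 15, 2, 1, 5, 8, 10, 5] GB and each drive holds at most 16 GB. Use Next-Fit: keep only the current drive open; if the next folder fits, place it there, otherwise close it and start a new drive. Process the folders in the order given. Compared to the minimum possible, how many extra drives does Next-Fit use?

1

Next-Fit: [4] [14] [13] [12] [15] [2,1,5,8] [10,5] → 7 drives.
Total size 89 GB; any packing needs at least ⌈89/16⌉ = 6 drives.
An optimal packing achieves that bound: [15,1] [14,2] [13] [12,4] [10,5] [8,5] → 6 drives.
Excess: 7 − 6 = 1.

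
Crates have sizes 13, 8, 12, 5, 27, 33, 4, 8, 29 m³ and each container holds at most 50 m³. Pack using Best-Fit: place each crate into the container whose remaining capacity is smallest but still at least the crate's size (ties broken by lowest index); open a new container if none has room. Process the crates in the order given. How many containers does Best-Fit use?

4

container 1: place 13 m³, 37 m³ left
container 1: place 8 m³, 29 m³ left
container 1: place 12 m³, 17 m³ left
container 1: place 5 m³, 12 m³ left
container 2: place 27 m³, 23 m³ left
container 3: place 33 m³, 17 m³ left
container 1: place 4 m³, 8 m³ left
container 1: place 8 m³, 0 m³ left
container 4: place 29 m³, 21 m³ left
Final containers: [13,8,12,5,4,8] [27] [33] [29].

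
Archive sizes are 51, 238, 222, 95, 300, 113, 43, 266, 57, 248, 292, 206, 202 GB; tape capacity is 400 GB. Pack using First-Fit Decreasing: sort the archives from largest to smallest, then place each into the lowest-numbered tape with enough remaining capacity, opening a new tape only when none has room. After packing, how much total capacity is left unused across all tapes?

Sorted descending: 300, 292, 266, 248, 238, 222, 206, 202, 113, 95, 57, 51, 43.
300 GB → tape 1 (remaining 100 GB)
292 GB → tape 2 (remaining 108 GB)
266 GB → tape 3 (remaining 134 GB)
248 GB → tape 4 (remaining 152 GB)
238 GB → tape 5 (remaining 162 GB)
222 GB → tape 6 (remaining 178 GB)
206 GB → tape 7 (remaining 194 GB)
202 GB → tape 8 (remaining 198 GB)
113 GB → tape 3 (remaining 21 GB)
95 GB → tape 1 (remaining 5 GB)
57 GB → tape 2 (remaining 51 GB)
51 GB → tape 2 (remaining 0 GB)
43 GB → tape 4 (remaining 109 GB)
8 tapes × 400 GB = 3200 GB; used 2333 GB; unused 867 GB.

867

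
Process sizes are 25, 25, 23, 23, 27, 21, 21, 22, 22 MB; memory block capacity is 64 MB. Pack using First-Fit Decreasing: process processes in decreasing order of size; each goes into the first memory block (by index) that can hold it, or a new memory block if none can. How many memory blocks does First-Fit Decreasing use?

4

Sorted descending: 27, 25, 25, 23, 23, 22, 22, 21, 21.
Put 27 MB in memory block 1; 37 MB remain.
Put 25 MB in memory block 1; 12 MB remain.
Put 25 MB in memory block 2; 39 MB remain.
Put 23 MB in memory block 2; 16 MB remain.
Put 23 MB in memory block 3; 41 MB remain.
Put 22 MB in memory block 3; 19 MB remain.
Put 22 MB in memory block 4; 42 MB remain.
Put 21 MB in memory block 4; 21 MB remain.
Put 21 MB in memory block 4; 0 MB remain.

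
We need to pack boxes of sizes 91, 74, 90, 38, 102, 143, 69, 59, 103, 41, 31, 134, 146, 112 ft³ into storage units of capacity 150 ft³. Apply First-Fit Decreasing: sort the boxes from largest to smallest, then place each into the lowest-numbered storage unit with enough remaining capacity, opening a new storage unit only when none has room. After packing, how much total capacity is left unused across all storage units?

Sorted descending: 146, 143, 134, 112, 103, 102, 91, 90, 74, 69, 59, 41, 38, 31.
storage unit 1: place 146 ft³, 4 ft³ left
storage unit 2: place 143 ft³, 7 ft³ left
storage unit 3: place 134 ft³, 16 ft³ left
storage unit 4: place 112 ft³, 38 ft³ left
storage unit 5: place 103 ft³, 47 ft³ left
storage unit 6: place 102 ft³, 48 ft³ left
storage unit 7: place 91 ft³, 59 ft³ left
storage unit 8: place 90 ft³, 60 ft³ left
storage unit 9: place 74 ft³, 76 ft³ left
storage unit 9: place 69 ft³, 7 ft³ left
storage unit 7: place 59 ft³, 0 ft³ left
storage unit 5: place 41 ft³, 6 ft³ left
storage unit 4: place 38 ft³, 0 ft³ left
storage unit 6: place 31 ft³, 17 ft³ left
9 storage units × 150 ft³ = 1350 ft³; used 1233 ft³; unused 117 ft³.

117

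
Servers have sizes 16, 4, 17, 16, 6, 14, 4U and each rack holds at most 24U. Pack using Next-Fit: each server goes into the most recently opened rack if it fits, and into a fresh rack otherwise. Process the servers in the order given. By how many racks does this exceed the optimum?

Next-Fit: [16,4] [17] [16,6] [14,4] → 4 racks.
Total size 77U; any packing needs at least ⌈77/24⌉ = 4 racks.
So 4 is already optimal.

0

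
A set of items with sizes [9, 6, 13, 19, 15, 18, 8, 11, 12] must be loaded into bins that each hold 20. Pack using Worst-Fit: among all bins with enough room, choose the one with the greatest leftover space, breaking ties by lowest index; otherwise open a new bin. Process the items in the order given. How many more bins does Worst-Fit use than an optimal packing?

Worst-Fit: [9,6] [13] [19] [15] [18] [8,11] [12] → 7 bins.
Total size 111; any packing needs at least ⌈111/20⌉ = 6 bins.
An optimal packing achieves that bound: [19] [18] [15] [13,6] [12,8] [11,9] → 6 bins.
Excess: 7 − 6 = 1.

1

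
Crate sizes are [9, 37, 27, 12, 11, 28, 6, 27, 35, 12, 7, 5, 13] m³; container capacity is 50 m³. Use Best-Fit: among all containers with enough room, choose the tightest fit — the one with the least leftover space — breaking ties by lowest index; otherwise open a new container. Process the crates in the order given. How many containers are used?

5 containers

9 m³ → container 1 (remaining 41 m³)
37 m³ → container 1 (remaining 4 m³)
27 m³ → container 2 (remaining 23 m³)
12 m³ → container 2 (remaining 11 m³)
11 m³ → container 2 (remaining 0 m³)
28 m³ → container 3 (remaining 22 m³)
6 m³ → container 3 (remaining 16 m³)
27 m³ → container 4 (remaining 23 m³)
35 m³ → container 5 (remaining 15 m³)
12 m³ → container 5 (remaining 3 m³)
7 m³ → container 3 (remaining 9 m³)
5 m³ → container 3 (remaining 4 m³)
13 m³ → container 4 (remaining 10 m³)
Final containers: [9,37] [27,12,11] [28,6,7,5] [27,13] [35,12].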